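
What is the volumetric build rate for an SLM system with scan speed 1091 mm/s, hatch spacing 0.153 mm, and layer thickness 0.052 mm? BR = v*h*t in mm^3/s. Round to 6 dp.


Rate = 1091 * 0.153 * 0.052 = 8.679996 mm^3/s


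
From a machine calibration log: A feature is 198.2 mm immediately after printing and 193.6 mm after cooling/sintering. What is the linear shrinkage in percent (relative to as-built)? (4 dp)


Shrinkage = ((198.2-193.6)/198.2)*100 = 2.3209 %


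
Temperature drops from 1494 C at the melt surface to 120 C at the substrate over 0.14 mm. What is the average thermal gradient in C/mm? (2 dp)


G = (1494-120)/0.14 = 9814.29 C/mm


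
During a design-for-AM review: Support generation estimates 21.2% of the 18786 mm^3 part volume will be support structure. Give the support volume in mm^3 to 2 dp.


V_support = 18786 * 0.212 = 3982.63 mm^3


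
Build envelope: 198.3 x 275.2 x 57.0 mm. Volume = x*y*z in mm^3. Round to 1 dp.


V = 198.3 * 275.2 * 57.0 = 3110613.1 mm^3


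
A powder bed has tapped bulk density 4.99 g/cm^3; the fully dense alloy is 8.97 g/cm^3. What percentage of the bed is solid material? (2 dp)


Packing = (4.99/8.97)*100 = 55.63 %


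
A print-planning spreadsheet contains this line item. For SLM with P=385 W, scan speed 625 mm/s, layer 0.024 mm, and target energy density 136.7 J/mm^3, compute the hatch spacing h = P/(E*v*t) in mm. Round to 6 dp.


h = 385 / (136.7*625*0.024) = 0.187759 mm


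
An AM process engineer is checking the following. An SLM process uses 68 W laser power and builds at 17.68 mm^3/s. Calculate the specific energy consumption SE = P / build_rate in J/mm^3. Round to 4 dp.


SE = 68 / 17.68 = 3.8462 J/mm^3


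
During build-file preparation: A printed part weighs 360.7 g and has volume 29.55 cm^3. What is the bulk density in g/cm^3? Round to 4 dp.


rho = 360.7 / 29.55 = 12.2064 g/cm^3


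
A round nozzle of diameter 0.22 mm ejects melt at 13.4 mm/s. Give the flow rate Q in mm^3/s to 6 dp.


A = pi*(0.22/2)^2 = 0.03801327 mm^2
Q = 0.03801327 * 13.4 = 0.509378 mm^3/s


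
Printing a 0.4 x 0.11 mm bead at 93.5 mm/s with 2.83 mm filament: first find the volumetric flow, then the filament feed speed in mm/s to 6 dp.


Q = 0.4 * 0.11 * 93.5 = 4.114 mm^3/s
A_fil = pi*(2.83/2)^2 = 6.29017535 mm^2
v_feed = 4.114 / 6.29017535 = 0.654036 mm/s


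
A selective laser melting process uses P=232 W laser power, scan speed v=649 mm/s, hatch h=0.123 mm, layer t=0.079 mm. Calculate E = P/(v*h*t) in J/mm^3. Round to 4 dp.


E = 232 / (649*0.123*0.079) = 36.7884 J/mm^3


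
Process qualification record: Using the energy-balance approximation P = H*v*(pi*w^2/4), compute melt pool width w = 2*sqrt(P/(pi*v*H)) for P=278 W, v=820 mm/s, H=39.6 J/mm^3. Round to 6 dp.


w = 2*sqrt(278/(pi*820*39.6)) = 0.104405 mm


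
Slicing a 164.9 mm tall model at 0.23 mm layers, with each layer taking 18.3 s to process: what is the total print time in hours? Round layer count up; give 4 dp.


Layers = ceil(164.9/0.23) = 717
t = 717 * 18.3 / 3600 = 3.6448 hrs


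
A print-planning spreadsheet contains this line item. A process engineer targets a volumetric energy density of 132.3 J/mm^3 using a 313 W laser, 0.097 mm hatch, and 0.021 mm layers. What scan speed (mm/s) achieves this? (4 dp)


v = 313 / (132.3*0.097*0.021) = 1161.4311 mm/s


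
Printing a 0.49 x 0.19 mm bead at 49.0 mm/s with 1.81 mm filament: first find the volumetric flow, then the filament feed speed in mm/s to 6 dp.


Q = 0.49 * 0.19 * 49.0 = 4.5619 mm^3/s
A_fil = pi*(1.81/2)^2 = 2.57304292 mm^2
v_feed = 4.5619 / 2.57304292 = 1.772959 mm/s


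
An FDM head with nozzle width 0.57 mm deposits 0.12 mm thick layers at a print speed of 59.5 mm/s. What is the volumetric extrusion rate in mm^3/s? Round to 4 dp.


Rate = 0.57 * 0.12 * 59.5 = 4.0698 mm^3/s


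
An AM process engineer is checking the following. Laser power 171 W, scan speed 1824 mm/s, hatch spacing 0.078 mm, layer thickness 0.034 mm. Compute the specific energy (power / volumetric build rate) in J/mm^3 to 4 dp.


Build rate = 1824 * 0.078 * 0.034 = 4.837248 mm^3/s
SE = 171 / 4.837248 = 35.3507 J/mm^3


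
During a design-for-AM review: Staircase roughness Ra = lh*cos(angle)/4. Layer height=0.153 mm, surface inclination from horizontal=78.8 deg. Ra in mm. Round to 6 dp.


Ra = 0.153 * cos(78.8) / 4 = 0.007429 mm


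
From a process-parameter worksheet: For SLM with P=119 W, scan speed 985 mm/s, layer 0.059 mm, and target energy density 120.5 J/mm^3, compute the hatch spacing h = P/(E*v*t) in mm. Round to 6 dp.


h = 119 / (120.5*985*0.059) = 0.016993 mm


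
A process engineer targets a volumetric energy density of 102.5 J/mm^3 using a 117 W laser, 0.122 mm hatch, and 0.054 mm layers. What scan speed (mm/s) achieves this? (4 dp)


v = 117 / (102.5*0.122*0.054) = 173.264 mm/s


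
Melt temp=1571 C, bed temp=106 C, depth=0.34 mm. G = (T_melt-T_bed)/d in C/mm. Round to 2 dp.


G = (1571-106)/0.34 = 4308.82 C/mm


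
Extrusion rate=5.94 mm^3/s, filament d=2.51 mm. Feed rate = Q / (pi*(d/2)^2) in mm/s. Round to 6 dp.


A = pi*(2.51/2)^2 = 4.948087
v = 5.94 / 4.948087 = 1.200464 mm/s


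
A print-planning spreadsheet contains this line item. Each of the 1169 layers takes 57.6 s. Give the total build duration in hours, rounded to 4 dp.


t = 1169 * 57.6 / 3600 = 18.704 hrs


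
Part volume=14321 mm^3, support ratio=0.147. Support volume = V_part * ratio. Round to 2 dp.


V_support = 14321 * 0.147 = 2105.19 mm^3


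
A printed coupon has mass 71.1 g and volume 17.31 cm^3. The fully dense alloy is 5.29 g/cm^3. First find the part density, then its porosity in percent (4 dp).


rho_part = 71.1 / 17.31 = 4.10745234 g/cm^3
Porosity = (1 - 4.10745234/5.29)*100 = 22.3544 %


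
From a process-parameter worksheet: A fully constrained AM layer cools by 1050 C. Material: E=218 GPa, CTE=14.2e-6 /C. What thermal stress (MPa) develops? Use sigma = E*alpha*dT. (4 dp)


sigma = 218*1000 * 14.2e-6 * 1050 = 3250.38 MPa


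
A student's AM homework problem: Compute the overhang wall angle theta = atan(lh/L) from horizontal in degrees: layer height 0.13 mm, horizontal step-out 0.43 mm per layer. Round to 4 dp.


angle = atan(0.13/0.43) = 16.8214 degrees


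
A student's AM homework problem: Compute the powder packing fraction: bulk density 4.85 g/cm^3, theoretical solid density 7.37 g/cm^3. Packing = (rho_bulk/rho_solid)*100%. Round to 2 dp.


Packing = (4.85/7.37)*100 = 65.81 %


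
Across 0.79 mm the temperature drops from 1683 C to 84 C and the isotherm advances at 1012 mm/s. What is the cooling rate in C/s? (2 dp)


G = (1683-84)/0.79 = 2024.05063291 C/mm
CR = 2024.05063291 * 1012 = 2048339.24 C/s


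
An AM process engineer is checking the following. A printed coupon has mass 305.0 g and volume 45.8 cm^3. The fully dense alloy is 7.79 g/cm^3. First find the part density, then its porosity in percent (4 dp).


rho_part = 305.0 / 45.8 = 6.65938865 g/cm^3
Porosity = (1 - 6.65938865/7.79)*100 = 14.5136 %


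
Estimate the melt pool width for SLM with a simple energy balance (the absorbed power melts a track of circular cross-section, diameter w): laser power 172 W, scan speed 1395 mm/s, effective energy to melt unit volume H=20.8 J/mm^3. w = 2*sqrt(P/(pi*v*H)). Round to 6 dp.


w = 2*sqrt(172/(pi*1395*20.8)) = 0.086876 mm


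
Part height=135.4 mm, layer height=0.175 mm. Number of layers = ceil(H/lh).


Layers = ceil(135.4/0.175) = 774


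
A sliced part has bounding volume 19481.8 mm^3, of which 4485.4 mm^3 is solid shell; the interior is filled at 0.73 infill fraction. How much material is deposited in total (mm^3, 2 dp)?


V_infill = (19481.8 - 4485.4) * 0.73 = 10947.37
V_total = 4485.4 + 10947.37 = 15432.77 mm^3


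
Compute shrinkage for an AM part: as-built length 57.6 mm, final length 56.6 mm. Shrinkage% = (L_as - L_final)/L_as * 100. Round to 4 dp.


Shrinkage = ((57.6-56.6)/57.6)*100 = 1.7361 %


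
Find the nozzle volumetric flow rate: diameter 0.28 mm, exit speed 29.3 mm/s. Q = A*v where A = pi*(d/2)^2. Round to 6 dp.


A = pi*(0.28/2)^2 = 0.06157522 mm^2
Q = 0.06157522 * 29.3 = 1.804154 mm^3/s


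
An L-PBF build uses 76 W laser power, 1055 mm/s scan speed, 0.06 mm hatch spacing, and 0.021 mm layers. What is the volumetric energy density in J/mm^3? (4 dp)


E = 76 / (1055*0.06*0.021) = 57.1729 J/mm^3


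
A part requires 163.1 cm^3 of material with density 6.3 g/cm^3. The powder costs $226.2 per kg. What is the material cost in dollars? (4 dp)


Mass = 163.1*6.3/1000 = 1.02753 kg
Cost = 1.02753 * 226.2 = 232.4273 $


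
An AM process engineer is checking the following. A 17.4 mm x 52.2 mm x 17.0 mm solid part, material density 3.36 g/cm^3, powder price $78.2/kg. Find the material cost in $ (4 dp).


V = 17.4 * 52.2 * 17.0 = 15440.76 mm^3 = 15.44076 cm^3
Mass = 15.44076 * 3.36 / 1000 = 0.05188095 kg
Cost = 0.05188095 * 78.2 = 4.0571 $


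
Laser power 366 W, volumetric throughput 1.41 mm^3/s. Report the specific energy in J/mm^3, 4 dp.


SE = 366 / 1.41 = 259.5745 J/mm^3


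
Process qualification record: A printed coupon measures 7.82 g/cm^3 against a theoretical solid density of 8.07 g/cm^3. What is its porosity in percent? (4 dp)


Porosity = (1-7.82/8.07)*100 = 3.0979 %


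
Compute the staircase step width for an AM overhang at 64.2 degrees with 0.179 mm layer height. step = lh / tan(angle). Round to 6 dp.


step = 0.179 / tan(64.2) = 0.086532 mm


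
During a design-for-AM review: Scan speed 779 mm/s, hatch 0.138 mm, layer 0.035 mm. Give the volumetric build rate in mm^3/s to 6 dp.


Rate = 779 * 0.138 * 0.035 = 3.76257 mm^3/s


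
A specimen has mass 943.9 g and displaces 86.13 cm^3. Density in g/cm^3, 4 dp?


rho = 943.9 / 86.13 = 10.959 g/cm^3


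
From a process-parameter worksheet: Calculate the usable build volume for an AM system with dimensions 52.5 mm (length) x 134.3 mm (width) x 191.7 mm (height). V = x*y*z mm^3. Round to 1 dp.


V = 52.5 * 134.3 * 191.7 = 1351628.8 mm^3


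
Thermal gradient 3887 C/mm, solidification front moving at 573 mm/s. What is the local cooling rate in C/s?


CR = 3887 * 573 = 2227251 C/s


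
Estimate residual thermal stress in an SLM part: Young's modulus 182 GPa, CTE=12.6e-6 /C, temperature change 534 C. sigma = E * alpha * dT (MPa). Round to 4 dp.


sigma = 182*1000 * 12.6e-6 * 534 = 1224.5688 MPa


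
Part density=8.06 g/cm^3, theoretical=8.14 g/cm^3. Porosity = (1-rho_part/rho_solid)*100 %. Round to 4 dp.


Porosity = (1-8.06/8.14)*100 = 0.9828 %


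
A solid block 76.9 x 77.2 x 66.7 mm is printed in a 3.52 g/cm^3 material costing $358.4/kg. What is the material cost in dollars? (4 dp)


V = 76.9 * 77.2 * 66.7 = 395976.556 mm^3 = 395.976556 cm^3
Mass = 395.976556 * 3.52 / 1000 = 1.39383748 kg
Cost = 1.39383748 * 358.4 = 499.5514 $


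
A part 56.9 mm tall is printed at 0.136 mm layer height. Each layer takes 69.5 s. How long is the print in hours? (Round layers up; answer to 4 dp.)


Layers = ceil(56.9/0.136) = 419
t = 419 * 69.5 / 3600 = 8.089 hrs


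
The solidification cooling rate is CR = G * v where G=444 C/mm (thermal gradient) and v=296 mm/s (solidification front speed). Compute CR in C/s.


CR = 444 * 296 = 131424 C/s


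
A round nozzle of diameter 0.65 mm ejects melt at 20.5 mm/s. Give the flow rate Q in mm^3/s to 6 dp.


A = pi*(0.65/2)^2 = 0.33183072 mm^2
Q = 0.33183072 * 20.5 = 6.80253 mm^3/s


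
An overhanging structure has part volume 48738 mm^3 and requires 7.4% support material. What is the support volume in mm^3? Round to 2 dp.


V_support = 48738 * 0.074 = 3606.61 mm^3


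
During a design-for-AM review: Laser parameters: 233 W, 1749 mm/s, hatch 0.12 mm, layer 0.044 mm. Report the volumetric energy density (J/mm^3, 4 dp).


E = 233 / (1749*0.12*0.044) = 25.2309 J/mm^3


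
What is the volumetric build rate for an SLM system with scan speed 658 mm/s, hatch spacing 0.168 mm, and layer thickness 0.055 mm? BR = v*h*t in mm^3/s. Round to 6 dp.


Rate = 658 * 0.168 * 0.055 = 6.07992 mm^3/s


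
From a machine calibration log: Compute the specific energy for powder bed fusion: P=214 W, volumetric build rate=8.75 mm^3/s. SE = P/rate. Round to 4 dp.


SE = 214 / 8.75 = 24.4571 J/mm^3


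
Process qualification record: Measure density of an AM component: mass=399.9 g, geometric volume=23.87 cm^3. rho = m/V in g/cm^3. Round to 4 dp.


rho = 399.9 / 23.87 = 16.7532 g/cm^3


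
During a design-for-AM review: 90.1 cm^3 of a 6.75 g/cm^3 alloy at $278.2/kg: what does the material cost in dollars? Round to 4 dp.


Mass = 90.1*6.75/1000 = 0.608175 kg
Cost = 0.608175 * 278.2 = 169.1943 $


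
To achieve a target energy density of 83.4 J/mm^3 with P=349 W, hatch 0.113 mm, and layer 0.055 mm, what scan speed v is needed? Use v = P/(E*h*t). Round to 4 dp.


v = 349 / (83.4*0.113*0.055) = 673.3149 mm/s


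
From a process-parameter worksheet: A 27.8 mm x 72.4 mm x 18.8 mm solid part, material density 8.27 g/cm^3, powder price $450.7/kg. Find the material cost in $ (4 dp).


V = 27.8 * 72.4 * 18.8 = 37839.136 mm^3 = 37.839136 cm^3
Mass = 37.839136 * 8.27 / 1000 = 0.31292965 kg
Cost = 0.31292965 * 450.7 = 141.0374 $


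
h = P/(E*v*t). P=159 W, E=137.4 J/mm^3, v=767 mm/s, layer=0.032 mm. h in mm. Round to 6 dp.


h = 159 / (137.4*767*0.032) = 0.047148 mm


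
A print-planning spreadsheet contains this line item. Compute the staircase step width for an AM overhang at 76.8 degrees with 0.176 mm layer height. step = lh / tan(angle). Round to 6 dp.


step = 0.176 / tan(76.8) = 0.04128 mm


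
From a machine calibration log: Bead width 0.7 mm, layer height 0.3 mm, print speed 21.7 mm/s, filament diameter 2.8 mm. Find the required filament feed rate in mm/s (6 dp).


Q = 0.7 * 0.3 * 21.7 = 4.557 mm^3/s
A_fil = pi*(2.8/2)^2 = 6.1575216 mm^2
v_feed = 4.557 / 6.1575216 = 0.74007 mm/s


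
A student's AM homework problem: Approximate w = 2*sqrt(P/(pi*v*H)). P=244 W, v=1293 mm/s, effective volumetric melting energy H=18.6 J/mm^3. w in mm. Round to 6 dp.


w = 2*sqrt(244/(pi*1293*18.6)) = 0.113656 mm


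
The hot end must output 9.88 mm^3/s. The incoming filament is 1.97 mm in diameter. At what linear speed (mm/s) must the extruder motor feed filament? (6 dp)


A = pi*(1.97/2)^2 = 3.048052
v = 9.88 / 3.048052 = 3.241415 mm/s


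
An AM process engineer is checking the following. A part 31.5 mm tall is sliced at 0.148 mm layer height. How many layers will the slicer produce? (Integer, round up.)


Layers = ceil(31.5/0.148) = 213


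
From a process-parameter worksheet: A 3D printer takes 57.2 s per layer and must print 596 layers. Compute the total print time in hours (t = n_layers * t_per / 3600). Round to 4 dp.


t = 596 * 57.2 / 3600 = 9.4698 hrs


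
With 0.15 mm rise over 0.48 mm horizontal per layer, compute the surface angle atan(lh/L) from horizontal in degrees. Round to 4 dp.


angle = atan(0.15/0.48) = 17.354 degrees


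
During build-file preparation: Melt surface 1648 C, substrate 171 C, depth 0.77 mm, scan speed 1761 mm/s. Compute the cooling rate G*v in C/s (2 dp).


G = (1648-171)/0.77 = 1918.18181818 C/mm
CR = 1918.18181818 * 1761 = 3377918.18 C/s


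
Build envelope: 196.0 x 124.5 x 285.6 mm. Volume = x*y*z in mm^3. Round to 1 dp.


V = 196.0 * 124.5 * 285.6 = 6969211.2 mm^3


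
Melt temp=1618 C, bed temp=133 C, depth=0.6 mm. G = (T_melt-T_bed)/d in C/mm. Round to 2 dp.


G = (1618-133)/0.6 = 2475.0 C/mm


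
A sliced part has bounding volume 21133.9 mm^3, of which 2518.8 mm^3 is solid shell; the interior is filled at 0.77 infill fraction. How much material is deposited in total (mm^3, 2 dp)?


V_infill = (21133.9 - 2518.8) * 0.77 = 14333.63
V_total = 2518.8 + 14333.63 = 16852.43 mm^3


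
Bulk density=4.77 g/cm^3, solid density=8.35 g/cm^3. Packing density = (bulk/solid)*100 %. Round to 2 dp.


Packing = (4.77/8.35)*100 = 57.13 %


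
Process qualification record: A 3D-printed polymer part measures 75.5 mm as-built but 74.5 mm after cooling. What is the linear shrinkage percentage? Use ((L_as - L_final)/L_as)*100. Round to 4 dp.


Shrinkage = ((75.5-74.5)/75.5)*100 = 1.3245 %


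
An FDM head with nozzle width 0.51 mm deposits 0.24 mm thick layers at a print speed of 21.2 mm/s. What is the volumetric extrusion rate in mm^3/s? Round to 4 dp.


Rate = 0.51 * 0.24 * 21.2 = 2.5949 mm^3/s


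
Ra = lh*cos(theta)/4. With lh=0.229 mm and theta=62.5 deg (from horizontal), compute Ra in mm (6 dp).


Ra = 0.229 * cos(62.5) / 4 = 0.026435 mm


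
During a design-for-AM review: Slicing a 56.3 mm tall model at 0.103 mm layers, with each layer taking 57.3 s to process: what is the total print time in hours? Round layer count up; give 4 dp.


Layers = ceil(56.3/0.103) = 547
t = 547 * 57.3 / 3600 = 8.7064 hrs


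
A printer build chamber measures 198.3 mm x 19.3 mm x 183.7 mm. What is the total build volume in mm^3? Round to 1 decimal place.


V = 198.3 * 19.3 * 183.7 = 703054.8 mm^3


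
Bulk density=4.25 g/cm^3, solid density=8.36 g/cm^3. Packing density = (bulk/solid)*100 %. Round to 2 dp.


Packing = (4.25/8.36)*100 = 50.84 %


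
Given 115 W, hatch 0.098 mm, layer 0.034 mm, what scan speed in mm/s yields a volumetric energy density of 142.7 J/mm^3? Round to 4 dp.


v = 115 / (142.7*0.098*0.034) = 241.8627 mm/s


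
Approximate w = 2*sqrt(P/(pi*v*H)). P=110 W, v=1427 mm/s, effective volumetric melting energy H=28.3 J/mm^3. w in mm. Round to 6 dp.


w = 2*sqrt(110/(pi*1427*28.3)) = 0.058891 mm


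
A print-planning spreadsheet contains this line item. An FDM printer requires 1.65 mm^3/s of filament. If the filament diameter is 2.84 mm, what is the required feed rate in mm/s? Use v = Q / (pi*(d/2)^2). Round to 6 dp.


A = pi*(2.84/2)^2 = 6.334707
v = 1.65 / 6.334707 = 0.26047 mm/s


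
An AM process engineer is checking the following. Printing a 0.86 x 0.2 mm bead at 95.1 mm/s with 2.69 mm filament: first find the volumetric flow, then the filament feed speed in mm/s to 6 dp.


Q = 0.86 * 0.2 * 95.1 = 16.3572 mm^3/s
A_fil = pi*(2.69/2)^2 = 5.68321965 mm^2
v_feed = 16.3572 / 5.68321965 = 2.878157 mm/s


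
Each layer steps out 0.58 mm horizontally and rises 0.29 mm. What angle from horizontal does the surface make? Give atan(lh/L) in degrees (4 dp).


angle = atan(0.29/0.58) = 26.5651 degrees


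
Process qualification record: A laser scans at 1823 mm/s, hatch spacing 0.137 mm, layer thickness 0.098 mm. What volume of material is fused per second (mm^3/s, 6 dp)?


Rate = 1823 * 0.137 * 0.098 = 24.475598 mm^3/s


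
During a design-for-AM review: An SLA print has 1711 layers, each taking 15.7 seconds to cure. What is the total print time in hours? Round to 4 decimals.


t = 1711 * 15.7 / 3600 = 7.4619 hrs


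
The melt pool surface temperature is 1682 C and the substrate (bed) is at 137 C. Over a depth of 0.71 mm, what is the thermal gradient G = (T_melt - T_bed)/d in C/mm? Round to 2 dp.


G = (1682-137)/0.71 = 2176.06 C/mm


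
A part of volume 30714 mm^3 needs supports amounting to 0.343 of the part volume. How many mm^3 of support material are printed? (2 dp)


V_support = 30714 * 0.343 = 10534.9 mm^3


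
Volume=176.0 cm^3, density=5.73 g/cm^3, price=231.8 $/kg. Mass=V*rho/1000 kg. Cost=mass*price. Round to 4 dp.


Mass = 176.0*5.73/1000 = 1.00848 kg
Cost = 1.00848 * 231.8 = 233.7657 $


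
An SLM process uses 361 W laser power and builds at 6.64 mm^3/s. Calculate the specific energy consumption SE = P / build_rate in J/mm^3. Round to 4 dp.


SE = 361 / 6.64 = 54.3675 J/mm^3


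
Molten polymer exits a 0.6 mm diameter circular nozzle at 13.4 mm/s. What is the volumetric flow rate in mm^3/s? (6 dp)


A = pi*(0.6/2)^2 = 0.28274334 mm^2
Q = 0.28274334 * 13.4 = 3.788761 mm^3/s


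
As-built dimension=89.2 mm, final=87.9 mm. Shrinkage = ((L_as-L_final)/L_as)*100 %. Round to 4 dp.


Shrinkage = ((89.2-87.9)/89.2)*100 = 1.4574 %


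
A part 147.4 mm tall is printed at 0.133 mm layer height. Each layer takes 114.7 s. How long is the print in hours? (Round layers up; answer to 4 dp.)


Layers = ceil(147.4/0.133) = 1109
t = 1109 * 114.7 / 3600 = 35.334 hrs


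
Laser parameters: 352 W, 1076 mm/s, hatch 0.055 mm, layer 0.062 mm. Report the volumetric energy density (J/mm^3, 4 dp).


E = 352 / (1076*0.055*0.062) = 95.9348 J/mm^3


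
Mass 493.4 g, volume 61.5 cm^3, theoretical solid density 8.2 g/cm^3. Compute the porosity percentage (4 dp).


rho_part = 493.4 / 61.5 = 8.02276423 g/cm^3
Porosity = (1 - 8.02276423/8.2)*100 = 2.1614 %


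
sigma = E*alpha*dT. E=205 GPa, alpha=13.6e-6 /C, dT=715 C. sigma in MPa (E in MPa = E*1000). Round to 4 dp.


sigma = 205*1000 * 13.6e-6 * 715 = 1993.42 MPa


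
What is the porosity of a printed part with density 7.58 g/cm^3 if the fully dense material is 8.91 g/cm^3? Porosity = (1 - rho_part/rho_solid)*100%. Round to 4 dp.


Porosity = (1-7.58/8.91)*100 = 14.927 %


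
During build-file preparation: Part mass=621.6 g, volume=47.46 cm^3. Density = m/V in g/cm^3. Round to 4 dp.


rho = 621.6 / 47.46 = 13.0973 g/cm^3


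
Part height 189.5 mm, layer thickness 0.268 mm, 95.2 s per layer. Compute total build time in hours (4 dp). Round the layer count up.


Layers = ceil(189.5/0.268) = 708
t = 708 * 95.2 / 3600 = 18.7227 hrs


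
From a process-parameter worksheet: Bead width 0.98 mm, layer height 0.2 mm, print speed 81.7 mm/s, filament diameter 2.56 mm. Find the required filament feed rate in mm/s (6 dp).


Q = 0.98 * 0.2 * 81.7 = 16.0132 mm^3/s
A_fil = pi*(2.56/2)^2 = 5.1471854 mm^2
v_feed = 16.0132 / 5.1471854 = 3.111059 mm/s


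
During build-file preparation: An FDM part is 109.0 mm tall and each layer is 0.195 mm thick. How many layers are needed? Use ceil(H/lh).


Layers = ceil(109.0/0.195) = 559


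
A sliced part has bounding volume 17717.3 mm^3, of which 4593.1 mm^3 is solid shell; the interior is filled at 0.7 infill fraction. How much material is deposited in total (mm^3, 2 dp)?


V_infill = (17717.3 - 4593.1) * 0.7 = 9186.94
V_total = 4593.1 + 9186.94 = 13780.04 mm^3


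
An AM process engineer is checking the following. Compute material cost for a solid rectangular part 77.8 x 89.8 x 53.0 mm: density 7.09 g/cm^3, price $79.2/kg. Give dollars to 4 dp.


V = 77.8 * 89.8 * 53.0 = 370281.32 mm^3 = 370.28132 cm^3
Mass = 370.28132 * 7.09 / 1000 = 2.62529456 kg
Cost = 2.62529456 * 79.2 = 207.9233 $


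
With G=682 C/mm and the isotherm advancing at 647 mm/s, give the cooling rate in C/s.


CR = 682 * 647 = 441254 C/s


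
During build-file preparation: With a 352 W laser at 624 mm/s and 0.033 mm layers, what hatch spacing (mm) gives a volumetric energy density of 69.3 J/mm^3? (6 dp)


h = 352 / (69.3*624*0.033) = 0.246667 mm


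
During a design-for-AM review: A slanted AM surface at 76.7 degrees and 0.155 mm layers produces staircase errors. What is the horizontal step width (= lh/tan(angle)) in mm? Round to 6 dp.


step = 0.155 / tan(76.7) = 0.03664 mm


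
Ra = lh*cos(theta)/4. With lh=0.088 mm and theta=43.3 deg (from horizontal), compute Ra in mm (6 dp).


Ra = 0.088 * cos(43.3) / 4 = 0.016011 mm


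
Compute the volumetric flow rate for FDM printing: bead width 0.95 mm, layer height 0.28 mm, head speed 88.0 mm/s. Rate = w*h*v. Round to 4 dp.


Rate = 0.95 * 0.28 * 88.0 = 23.408 mm^3/s


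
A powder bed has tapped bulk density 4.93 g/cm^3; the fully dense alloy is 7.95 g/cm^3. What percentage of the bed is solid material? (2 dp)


Packing = (4.93/7.95)*100 = 62.01 %


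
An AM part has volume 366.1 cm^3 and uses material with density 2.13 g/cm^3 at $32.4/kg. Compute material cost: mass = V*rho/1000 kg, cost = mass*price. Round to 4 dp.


Mass = 366.1*2.13/1000 = 0.779793 kg
Cost = 0.779793 * 32.4 = 25.2653 $


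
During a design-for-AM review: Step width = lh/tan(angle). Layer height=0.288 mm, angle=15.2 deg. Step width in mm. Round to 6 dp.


step = 0.288 / tan(15.2) = 1.060016 mm


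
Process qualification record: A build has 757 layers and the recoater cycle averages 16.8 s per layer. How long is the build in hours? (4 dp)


t = 757 * 16.8 / 3600 = 3.5327 hrs


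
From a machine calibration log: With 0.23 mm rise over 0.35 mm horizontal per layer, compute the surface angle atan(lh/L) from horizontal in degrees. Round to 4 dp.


angle = atan(0.23/0.35) = 33.3106 degrees


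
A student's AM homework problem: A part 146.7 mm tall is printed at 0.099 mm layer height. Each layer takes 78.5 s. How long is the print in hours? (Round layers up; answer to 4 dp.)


Layers = ceil(146.7/0.099) = 1482
t = 1482 * 78.5 / 3600 = 32.3158 hrs


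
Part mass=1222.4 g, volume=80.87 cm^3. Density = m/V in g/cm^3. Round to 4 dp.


rho = 1222.4 / 80.87 = 15.1156 g/cm^3


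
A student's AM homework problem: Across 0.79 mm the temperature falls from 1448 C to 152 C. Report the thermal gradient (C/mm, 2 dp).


G = (1448-152)/0.79 = 1640.51 C/mm


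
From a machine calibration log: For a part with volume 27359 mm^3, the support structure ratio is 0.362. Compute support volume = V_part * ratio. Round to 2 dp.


V_support = 27359 * 0.362 = 9903.96 mm^3


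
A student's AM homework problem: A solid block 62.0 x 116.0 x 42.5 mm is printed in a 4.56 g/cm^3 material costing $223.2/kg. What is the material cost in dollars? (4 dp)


V = 62.0 * 116.0 * 42.5 = 305660.0 mm^3 = 305.66 cm^3
Mass = 305.66 * 4.56 / 1000 = 1.3938096 kg
Cost = 1.3938096 * 223.2 = 311.0983 $


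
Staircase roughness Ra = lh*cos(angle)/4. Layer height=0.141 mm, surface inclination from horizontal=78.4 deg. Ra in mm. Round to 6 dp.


Ra = 0.141 * cos(78.4) / 4 = 0.007088 mm


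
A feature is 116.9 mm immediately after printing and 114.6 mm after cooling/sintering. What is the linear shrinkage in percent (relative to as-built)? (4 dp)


Shrinkage = ((116.9-114.6)/116.9)*100 = 1.9675 %


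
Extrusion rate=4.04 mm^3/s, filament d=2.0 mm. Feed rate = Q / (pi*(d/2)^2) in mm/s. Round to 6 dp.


A = pi*(2.0/2)^2 = 3.141593
v = 4.04 / 3.141593 = 1.285972 mm/s


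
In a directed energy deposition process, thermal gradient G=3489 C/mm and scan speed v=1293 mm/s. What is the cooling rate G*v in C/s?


CR = 3489 * 1293 = 4511277 C/s


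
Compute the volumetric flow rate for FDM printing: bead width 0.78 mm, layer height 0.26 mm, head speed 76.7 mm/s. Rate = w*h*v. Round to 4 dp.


Rate = 0.78 * 0.26 * 76.7 = 15.5548 mm^3/s


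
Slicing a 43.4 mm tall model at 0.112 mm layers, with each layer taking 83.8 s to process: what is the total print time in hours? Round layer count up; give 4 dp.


Layers = ceil(43.4/0.112) = 388
t = 388 * 83.8 / 3600 = 9.0318 hrs


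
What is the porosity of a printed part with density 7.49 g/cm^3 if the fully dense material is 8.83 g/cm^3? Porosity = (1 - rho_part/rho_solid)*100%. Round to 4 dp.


Porosity = (1-7.49/8.83)*100 = 15.1755 %


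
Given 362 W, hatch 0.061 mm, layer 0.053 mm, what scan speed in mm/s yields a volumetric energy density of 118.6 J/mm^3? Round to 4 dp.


v = 362 / (118.6*0.061*0.053) = 944.1004 mm/s


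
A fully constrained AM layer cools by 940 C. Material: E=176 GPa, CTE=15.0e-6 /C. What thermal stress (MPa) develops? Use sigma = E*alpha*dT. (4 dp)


sigma = 176*1000 * 15.0e-6 * 940 = 2481.6 MPa


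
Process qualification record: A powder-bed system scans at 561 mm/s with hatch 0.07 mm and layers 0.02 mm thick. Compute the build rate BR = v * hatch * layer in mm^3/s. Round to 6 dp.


Rate = 561 * 0.07 * 0.02 = 0.7854 mm^3/s


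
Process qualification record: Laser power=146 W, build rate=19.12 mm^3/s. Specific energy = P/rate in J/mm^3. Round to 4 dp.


SE = 146 / 19.12 = 7.636 J/mm^3


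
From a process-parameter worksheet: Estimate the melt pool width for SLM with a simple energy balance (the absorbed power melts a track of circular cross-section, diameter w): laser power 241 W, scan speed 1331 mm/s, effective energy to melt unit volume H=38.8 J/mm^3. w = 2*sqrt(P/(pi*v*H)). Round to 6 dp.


w = 2*sqrt(241/(pi*1331*38.8)) = 0.077083 mm


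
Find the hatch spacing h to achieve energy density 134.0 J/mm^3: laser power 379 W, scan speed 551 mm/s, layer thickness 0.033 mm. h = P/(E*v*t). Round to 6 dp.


h = 379 / (134.0*551*0.033) = 0.15555 mm


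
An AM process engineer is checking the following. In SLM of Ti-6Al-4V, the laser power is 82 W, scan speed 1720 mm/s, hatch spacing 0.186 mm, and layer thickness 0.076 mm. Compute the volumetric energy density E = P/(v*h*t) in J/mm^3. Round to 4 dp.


E = 82 / (1720*0.186*0.076) = 3.3726 J/mm^3


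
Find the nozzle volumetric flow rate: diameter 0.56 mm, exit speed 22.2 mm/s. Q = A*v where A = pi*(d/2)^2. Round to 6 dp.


A = pi*(0.56/2)^2 = 0.24630086 mm^2
Q = 0.24630086 * 22.2 = 5.467879 mm^3/s


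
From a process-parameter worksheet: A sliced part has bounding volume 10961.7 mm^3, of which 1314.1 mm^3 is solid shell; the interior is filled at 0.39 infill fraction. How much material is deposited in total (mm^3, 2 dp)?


V_infill = (10961.7 - 1314.1) * 0.39 = 3762.56
V_total = 1314.1 + 3762.56 = 5076.66 mm^3


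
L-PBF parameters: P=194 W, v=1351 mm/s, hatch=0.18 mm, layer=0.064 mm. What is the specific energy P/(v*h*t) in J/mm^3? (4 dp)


Build rate = 1351 * 0.18 * 0.064 = 15.56352 mm^3/s
SE = 194 / 15.56352 = 12.465 J/mm^3


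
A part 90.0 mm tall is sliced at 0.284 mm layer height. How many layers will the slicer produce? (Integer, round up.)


Layers = ceil(90.0/0.284) = 317


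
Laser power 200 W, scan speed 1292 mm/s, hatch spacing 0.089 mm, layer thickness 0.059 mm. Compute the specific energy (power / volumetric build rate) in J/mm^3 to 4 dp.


Build rate = 1292 * 0.089 * 0.059 = 6.784292 mm^3/s
SE = 200 / 6.784292 = 29.4799 J/mm^3


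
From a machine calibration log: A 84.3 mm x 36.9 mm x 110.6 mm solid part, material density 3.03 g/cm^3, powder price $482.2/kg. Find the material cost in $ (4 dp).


V = 84.3 * 36.9 * 110.6 = 344040.102 mm^3 = 344.040102 cm^3
Mass = 344.040102 * 3.03 / 1000 = 1.04244151 kg
Cost = 1.04244151 * 482.2 = 502.6653 $


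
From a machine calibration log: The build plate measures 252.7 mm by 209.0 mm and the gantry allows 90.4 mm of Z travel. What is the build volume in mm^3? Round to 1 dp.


V = 252.7 * 209.0 * 90.4 = 4774412.7 mm^3


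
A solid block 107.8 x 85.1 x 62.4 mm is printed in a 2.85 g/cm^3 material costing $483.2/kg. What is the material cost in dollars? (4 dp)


V = 107.8 * 85.1 * 62.4 = 572443.872 mm^3 = 572.443872 cm^3
Mass = 572.443872 * 2.85 / 1000 = 1.63146504 kg
Cost = 1.63146504 * 483.2 = 788.3239 $


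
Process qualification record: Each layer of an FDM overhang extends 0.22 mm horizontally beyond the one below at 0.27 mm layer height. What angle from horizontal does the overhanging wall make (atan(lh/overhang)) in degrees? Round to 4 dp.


angle = atan(0.27/0.22) = 50.8263 degrees


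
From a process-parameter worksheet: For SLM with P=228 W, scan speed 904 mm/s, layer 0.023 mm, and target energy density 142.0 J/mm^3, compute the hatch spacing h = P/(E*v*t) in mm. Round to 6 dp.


h = 228 / (142.0*904*0.023) = 0.077224 mm


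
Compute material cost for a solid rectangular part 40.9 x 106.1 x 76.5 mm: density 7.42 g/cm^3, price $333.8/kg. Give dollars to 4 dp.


V = 40.9 * 106.1 * 76.5 = 331970.985 mm^3 = 331.970985 cm^3
Mass = 331.970985 * 7.42 / 1000 = 2.46322471 kg
Cost = 2.46322471 * 333.8 = 822.2244 $


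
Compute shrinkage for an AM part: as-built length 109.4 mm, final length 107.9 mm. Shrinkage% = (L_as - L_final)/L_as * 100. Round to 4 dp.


Shrinkage = ((109.4-107.9)/109.4)*100 = 1.3711 %


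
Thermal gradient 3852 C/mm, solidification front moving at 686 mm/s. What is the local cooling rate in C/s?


CR = 3852 * 686 = 2642472 C/s


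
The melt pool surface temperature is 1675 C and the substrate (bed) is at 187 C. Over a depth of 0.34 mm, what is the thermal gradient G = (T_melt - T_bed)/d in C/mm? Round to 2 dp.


G = (1675-187)/0.34 = 4376.47 C/mm


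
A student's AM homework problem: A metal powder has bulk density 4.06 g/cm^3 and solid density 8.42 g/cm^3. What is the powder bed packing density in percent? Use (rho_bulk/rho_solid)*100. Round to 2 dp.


Packing = (4.06/8.42)*100 = 48.22 %


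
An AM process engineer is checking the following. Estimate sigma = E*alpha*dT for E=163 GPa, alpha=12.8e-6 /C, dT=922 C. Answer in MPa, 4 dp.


sigma = 163*1000 * 12.8e-6 * 922 = 1923.6608 MPa


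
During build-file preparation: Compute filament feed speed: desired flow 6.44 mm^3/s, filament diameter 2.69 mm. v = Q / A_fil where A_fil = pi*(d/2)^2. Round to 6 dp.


A = pi*(2.69/2)^2 = 5.68322
v = 6.44 / 5.68322 = 1.13316 mm/s


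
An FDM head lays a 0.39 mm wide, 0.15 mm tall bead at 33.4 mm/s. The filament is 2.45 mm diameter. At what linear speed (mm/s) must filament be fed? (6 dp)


Q = 0.39 * 0.15 * 33.4 = 1.9539 mm^3/s
A_fil = pi*(2.45/2)^2 = 4.71435248 mm^2
v_feed = 1.9539 / 4.71435248 = 0.414458 mm/s


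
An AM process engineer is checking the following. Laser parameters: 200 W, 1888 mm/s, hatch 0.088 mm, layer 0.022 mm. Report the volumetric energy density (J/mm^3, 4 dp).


E = 200 / (1888*0.088*0.022) = 54.717 J/mm^3


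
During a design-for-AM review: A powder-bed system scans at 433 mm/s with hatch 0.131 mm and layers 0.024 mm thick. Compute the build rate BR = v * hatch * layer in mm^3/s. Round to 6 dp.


Rate = 433 * 0.131 * 0.024 = 1.361352 mm^3/s


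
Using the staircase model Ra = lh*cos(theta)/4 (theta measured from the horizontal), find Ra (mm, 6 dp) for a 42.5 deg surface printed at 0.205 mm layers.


Ra = 0.205 * cos(42.5) / 4 = 0.037785 mm


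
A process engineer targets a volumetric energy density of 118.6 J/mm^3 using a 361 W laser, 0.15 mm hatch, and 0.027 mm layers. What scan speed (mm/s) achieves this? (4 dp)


v = 361 / (118.6*0.15*0.027) = 751.5666 mm/s


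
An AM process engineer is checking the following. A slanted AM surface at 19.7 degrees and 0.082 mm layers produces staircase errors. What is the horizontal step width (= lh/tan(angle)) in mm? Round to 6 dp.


step = 0.082 / tan(19.7) = 0.229017 mm


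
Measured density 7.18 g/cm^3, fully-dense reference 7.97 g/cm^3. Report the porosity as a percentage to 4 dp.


Porosity = (1-7.18/7.97)*100 = 9.9122 %


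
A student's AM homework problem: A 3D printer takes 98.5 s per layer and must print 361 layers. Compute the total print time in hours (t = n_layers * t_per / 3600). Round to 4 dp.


t = 361 * 98.5 / 3600 = 9.8774 hrs


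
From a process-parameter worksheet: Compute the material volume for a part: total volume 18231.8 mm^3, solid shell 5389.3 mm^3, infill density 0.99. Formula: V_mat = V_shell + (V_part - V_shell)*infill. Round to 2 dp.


V_infill = (18231.8 - 5389.3) * 0.99 = 12714.08
V_total = 5389.3 + 12714.08 = 18103.38 mm^3


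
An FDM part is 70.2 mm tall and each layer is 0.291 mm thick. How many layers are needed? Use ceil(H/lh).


Layers = ceil(70.2/0.291) = 242


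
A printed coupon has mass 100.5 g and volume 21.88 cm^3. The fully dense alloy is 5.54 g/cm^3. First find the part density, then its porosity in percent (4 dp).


rho_part = 100.5 / 21.88 = 4.59323583 g/cm^3
Porosity = (1 - 4.59323583/5.54)*100 = 17.0896 %


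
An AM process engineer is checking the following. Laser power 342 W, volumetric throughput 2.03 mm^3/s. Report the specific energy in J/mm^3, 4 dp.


SE = 342 / 2.03 = 168.4729 J/mm^3


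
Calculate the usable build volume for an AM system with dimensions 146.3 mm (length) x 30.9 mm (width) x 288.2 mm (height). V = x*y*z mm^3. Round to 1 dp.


V = 146.3 * 30.9 * 288.2 = 1302857.1 mm^3


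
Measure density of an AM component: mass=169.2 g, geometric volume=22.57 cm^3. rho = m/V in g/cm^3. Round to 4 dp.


rho = 169.2 / 22.57 = 7.4967 g/cm^3


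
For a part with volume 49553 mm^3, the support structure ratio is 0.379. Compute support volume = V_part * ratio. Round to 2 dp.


V_support = 49553 * 0.379 = 18780.59 mm^3


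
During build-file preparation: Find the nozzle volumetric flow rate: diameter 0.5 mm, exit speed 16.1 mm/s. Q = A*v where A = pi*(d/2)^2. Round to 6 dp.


A = pi*(0.5/2)^2 = 0.19634954 mm^2
Q = 0.19634954 * 16.1 = 3.161228 mm^3/s


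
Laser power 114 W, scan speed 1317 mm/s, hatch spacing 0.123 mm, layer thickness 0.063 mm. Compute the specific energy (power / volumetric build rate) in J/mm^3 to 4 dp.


Build rate = 1317 * 0.123 * 0.063 = 10.205433 mm^3/s
SE = 114 / 10.205433 = 11.1705 J/mm^3


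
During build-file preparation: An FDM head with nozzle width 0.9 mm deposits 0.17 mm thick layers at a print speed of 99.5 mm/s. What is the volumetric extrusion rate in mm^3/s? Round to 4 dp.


Rate = 0.9 * 0.17 * 99.5 = 15.2235 mm^3/s


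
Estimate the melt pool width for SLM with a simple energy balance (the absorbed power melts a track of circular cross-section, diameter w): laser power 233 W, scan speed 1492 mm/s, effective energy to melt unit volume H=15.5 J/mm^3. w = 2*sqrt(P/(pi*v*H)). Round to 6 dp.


w = 2*sqrt(233/(pi*1492*15.5)) = 0.113262 mm


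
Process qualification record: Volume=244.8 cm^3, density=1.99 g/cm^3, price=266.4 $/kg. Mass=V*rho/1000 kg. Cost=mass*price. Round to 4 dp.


Mass = 244.8*1.99/1000 = 0.487152 kg
Cost = 0.487152 * 266.4 = 129.7773 $


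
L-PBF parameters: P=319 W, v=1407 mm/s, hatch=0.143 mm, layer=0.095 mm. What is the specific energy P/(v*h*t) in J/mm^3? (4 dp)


Build rate = 1407 * 0.143 * 0.095 = 19.114095 mm^3/s
SE = 319 / 19.114095 = 16.6893 J/mm^3


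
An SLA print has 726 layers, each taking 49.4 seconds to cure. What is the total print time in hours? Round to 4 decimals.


t = 726 * 49.4 / 3600 = 9.9623 hrs


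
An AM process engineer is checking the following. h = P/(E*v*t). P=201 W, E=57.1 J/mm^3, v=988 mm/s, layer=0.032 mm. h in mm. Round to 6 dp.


h = 201 / (57.1*988*0.032) = 0.11134 mm


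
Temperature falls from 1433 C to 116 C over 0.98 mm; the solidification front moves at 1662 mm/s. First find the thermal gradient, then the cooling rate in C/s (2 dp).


G = (1433-116)/0.98 = 1343.87755102 C/mm
CR = 1343.87755102 * 1662 = 2233524.49 C/s


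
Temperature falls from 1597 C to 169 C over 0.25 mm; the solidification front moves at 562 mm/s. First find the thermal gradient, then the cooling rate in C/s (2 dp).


G = (1597-169)/0.25 = 5712.0 C/mm
CR = 5712.0 * 562 = 3210144.0 C/s


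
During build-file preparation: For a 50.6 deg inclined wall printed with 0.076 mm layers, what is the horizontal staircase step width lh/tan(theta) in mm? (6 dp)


step = 0.076 / tan(50.6) = 0.062427 mm


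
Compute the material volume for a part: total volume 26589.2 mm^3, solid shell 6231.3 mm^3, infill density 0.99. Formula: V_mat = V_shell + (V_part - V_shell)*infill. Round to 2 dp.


V_infill = (26589.2 - 6231.3) * 0.99 = 20154.32
V_total = 6231.3 + 20154.32 = 26385.62 mm^3


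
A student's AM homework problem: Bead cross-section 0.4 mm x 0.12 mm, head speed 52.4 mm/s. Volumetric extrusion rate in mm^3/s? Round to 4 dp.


Rate = 0.4 * 0.12 * 52.4 = 2.5152 mm^3/s


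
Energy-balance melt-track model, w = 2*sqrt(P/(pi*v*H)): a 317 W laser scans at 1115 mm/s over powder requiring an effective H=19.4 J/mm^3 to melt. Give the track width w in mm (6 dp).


w = 2*sqrt(317/(pi*1115*19.4)) = 0.136599 mm
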